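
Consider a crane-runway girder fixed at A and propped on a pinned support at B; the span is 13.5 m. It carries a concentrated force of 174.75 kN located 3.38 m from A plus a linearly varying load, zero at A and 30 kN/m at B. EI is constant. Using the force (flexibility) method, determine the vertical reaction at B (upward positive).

R_B = 126.4 kN

Take the reaction at B as the redundant and release it; the primary structure is a cantilever fixed at A.
Deflection at B on the released cantilever, summing each load's contribution:
  point load 174.75 at a = 3.38: Pa²(3L − a)/(6EI) = 12351/EI
  triangular load, peak 30 at the free end: 11w₀L⁴/(120EI) = 91341/EI
  δ_0 = 103693/EI
Flexibility coefficient — unit upward force at B: δ_{BB} = L³/(3EI) = 820.1/EI.
Compatibility at B: δ_0 − R_B·δ_{BB} = 0, so R_B = 103693/820.1 = 126.4 kN.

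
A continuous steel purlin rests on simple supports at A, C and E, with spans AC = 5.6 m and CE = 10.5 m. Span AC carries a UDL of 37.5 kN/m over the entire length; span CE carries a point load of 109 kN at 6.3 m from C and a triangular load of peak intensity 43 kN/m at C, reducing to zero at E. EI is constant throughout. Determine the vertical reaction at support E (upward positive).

R_E = 104.2 kN

Release continuity at C by inserting a hinge; the redundant is the internal moment M_C. The primary structure is two simply-supported spans AC and CE.
Rotations at C on the released spans (each span's end-slope, ×1/EI):
  span AC: UDL 37.5: wL³/(24EI) = 274.4/EI
  span CE: point load 109 at a = 6.3: Pab(L + b)/(6LEI) = 673/EI
  span CE: triangular load, peak 43: w₀L³/(45EI) = 1106/EI
  relative rotation θ_0 = (274.4 + 1779)/EI = 2054/EI
A unit hogging moment at C produces rotation L₁/(3EI) + L₂/(3EI) = 5.367/EI.
Slope continuity at C: θ_0 = M_C·5.367/EI, so M_C = 2054/5.367 = 382.6 kN·m (hogging).
Span CE, ΣM about E: R_C^{CE}·10.5 = 2038 + 382.6, so R_C^{CE} = 230.5 kN and R_E = 334.8 − 230.5 = 104.2 kN.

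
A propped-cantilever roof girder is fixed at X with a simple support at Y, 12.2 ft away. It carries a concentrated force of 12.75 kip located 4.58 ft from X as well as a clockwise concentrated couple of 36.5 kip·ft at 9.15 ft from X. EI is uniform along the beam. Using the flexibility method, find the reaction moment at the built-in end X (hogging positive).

Choose R_Y as the redundant. The primary structure is the cantilever fixed at X.
Downward deflection at the released point Y due to the loads:
  point load 12.75 at a = 4.58: Pa²(3L − a)/(6EI) = 1427/EI
  clockwise couple 36.5 at a = 9.15: M₀a(2L − a)/(2EI) = 2547/EI
  δ_0 = 3974/EI
Tip deflection under a unit load at Y: L³/(3EI) = 605.3/EI.
Compatibility at Y: δ_0 − R_Y·δ_{YY} = 0, so R_Y = 3974/605.3 = 6.565 kip.
Moment equilibrium about X: M_X = Σ(load moments about X) − R_Y·L = 94.89 − 6.565×12.2 = 14.8 kip·ft.

M_X = 14.8 kip·ft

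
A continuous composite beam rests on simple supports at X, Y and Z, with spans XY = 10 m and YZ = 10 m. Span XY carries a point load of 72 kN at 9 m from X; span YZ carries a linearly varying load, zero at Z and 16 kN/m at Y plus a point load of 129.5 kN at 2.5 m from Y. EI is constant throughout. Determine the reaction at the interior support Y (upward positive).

Release continuity at Y by inserting a hinge; the redundant is the internal moment M_Y. The primary structure is two simply-supported spans XY and YZ.
End slopes at the hinge Y, treating each span as simply supported:
  span XY: point load 72 at a = 9: Pab(L + a)/(6LEI) = 205.2/EI
  span YZ: triangular load, peak 16: w₀L³/(45EI) = 355.6/EI
  span YZ: point load 129.5 at a = 2.5: Pab(L + b)/(6LEI) = 708.2/EI
  relative rotation θ_0 = (205.2 + 1064)/EI = 1269/EI
A unit hogging moment at Y produces rotation L₁/(3EI) + L₂/(3EI) = 6.667/EI.
Slope continuity at Y: θ_0 = M_Y·6.667/EI, so M_Y = 1269/6.667 = 190.3 kN·m (hogging).
Span XY, ΣM about X with M_Y applied at Y: R_Y^{XY}·10 = 648 + 190.3, so R_Y^{XY} = 83.83 kN and R_X = 72 − 83.83 = -11.83 kN.
Span YZ, ΣM about Z: R_Y^{YZ}·10 = 1505 + 190.3, so R_Y^{YZ} = 169.5 kN and R_Z = 209.5 − 169.5 = 40.01 kN.
R_Y = 83.83 + 169.5 = 253.3 kN.

R_Y = 253.3 kN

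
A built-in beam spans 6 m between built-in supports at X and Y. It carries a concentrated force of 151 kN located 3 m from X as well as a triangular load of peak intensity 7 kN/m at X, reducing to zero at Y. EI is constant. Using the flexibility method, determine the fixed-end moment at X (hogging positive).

Release both end moments; the primary structure is a simply-supported span XY with redundants M_X and M_Y.
Simple-span end rotations at X and Y under the given loads:
  at X: point load 151 at a = 3: Pab(L + b)/(6LEI) = 339.8/EI
  at Y: point load 151 at a = 3: Pab(L + a)/(6LEI) = 339.8/EI
  at X: triangular load, peak 7: w₀L³/(45EI) = 33.6/EI
  at Y: triangular load, peak 7: 7w₀L³/(360EI) = 29.4/EI
  θ_X0 = 373.4/EI,  θ_Y0 = 369.1/EI
Flexibility coefficients: a unit moment at one end gives L/(3EI) there and L/(6EI) at the far end, so f₁₁ = f₂₂ = 2/EI and f₁₂ = f₂₁ = 1/EI.
Compatibility — zero rotation at each built-in end:
  2 M_X + 1 M_Y = 373.4
  1 M_X + 2 M_Y = 369.1
Solving the pair gives M_X = 125.8 kN·m and M_Y = 121.7 kN·m (hogging).

M_X = 125.8 kN·m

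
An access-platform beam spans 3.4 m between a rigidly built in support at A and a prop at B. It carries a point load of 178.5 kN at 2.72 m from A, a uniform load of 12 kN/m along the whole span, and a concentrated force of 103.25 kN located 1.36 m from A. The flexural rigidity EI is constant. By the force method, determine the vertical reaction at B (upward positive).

Take the reaction at B as the redundant and release it; the primary structure is a cantilever fixed at A.
Deflection at B on the released cantilever, summing each load's contribution:
  point load 178.5 at a = 2.72: Pa²(3L − a)/(6EI) = 1646/EI
  UDL 12: wL⁴/(8EI) = 200.5/EI
  point load 103.25 at a = 1.36: Pa²(3L − a)/(6EI) = 281.4/EI
  δ_0 = 2128/EI
Flexibility coefficient — unit upward force at B: δ_{BB} = L³/(3EI) = 13.1/EI.
The prop prevents deflection at B: R_B = δ_0/δ_{BB} = 2128/13.1 = 162.4 kN.

R_B = 162.4 kN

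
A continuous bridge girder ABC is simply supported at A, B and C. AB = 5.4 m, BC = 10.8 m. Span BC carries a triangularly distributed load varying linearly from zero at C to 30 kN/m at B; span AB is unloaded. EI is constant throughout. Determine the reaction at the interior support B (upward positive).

Take M_B as the redundant. Released structure: two simple spans AB and BC with a hinge at B.
End slopes at the hinge B, treating each span as simply supported:
  span BC: triangular load, peak 30: w₀L³/(45EI) = 839.8/EI
  relative rotation θ_0 = (0 + 839.8)/EI = 839.8/EI
A unit hogging moment at B produces rotation L₁/(3EI) + L₂/(3EI) = 5.4/EI.
Slope continuity at B: θ_0 = M_B·5.4/EI, so M_B = 839.8/5.4 = 155.5 kN·m (hogging).
Span AB, ΣM about A with M_B applied at B: R_B^{AB}·5.4 = 0 + 155.5, so R_B^{AB} = 28.8 kN and R_A = 0 − 28.8 = -28.8 kN.
Span BC, ΣM about C: R_B^{BC}·10.8 = 1166 + 155.5, so R_B^{BC} = 122.4 kN and R_C = 162 − 122.4 = 39.6 kN.
R_B = 28.8 + 122.4 = 151.2 kN.

R_B = 151.2 kN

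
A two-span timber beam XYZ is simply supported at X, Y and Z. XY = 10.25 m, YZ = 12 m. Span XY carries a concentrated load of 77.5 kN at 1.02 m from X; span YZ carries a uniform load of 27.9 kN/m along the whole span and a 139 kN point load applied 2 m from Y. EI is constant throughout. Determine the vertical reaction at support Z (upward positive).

R_Z = 156.9 kN

Insert a hinge at Y; M_Y is the redundant, and each span becomes simply supported.
Discontinuity in slope at Y on the released structure — sum the simple-span end rotations:
  span XY: point load 77.5 at a = 1.02: Pab(L + a)/(6LEI) = 133.7/EI
  span YZ: UDL 27.9: wL³/(24EI) = 2009/EI
  span YZ: point load 139 at a = 2: Pab(L + b)/(6LEI) = 849.4/EI
  relative rotation θ_0 = (133.7 + 2858)/EI = 2992/EI
A unit hogging moment at Y produces rotation L₁/(3EI) + L₂/(3EI) = 7.417/EI.
Slope continuity at Y: θ_0 = M_Y·7.417/EI, so M_Y = 2992/7.417 = 403.4 kN·m (hogging).
Span YZ, ΣM about Z: R_Y^{YZ}·12 = 3399 + 403.4, so R_Y^{YZ} = 316.9 kN and R_Z = 473.8 − 316.9 = 156.9 kN.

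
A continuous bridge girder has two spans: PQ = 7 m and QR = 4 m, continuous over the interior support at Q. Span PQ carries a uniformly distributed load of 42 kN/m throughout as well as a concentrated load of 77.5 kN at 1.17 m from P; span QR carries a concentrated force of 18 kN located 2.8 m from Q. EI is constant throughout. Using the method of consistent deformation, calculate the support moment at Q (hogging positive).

M_Q = 195.3 kN·m

Take M_Q as the redundant. Released structure: two simple spans PQ and QR with a hinge at Q.
Rotations at Q on the released spans (each span's end-slope, ×1/EI):
  span PQ: UDL 42: wL³/(24EI) = 600.2/EI
  span PQ: point load 77.5 at a = 1.17: Pab(L + a)/(6LEI) = 102.8/EI
  span QR: point load 18 at a = 2.8: Pab(L + b)/(6LEI) = 13.1/EI
  relative rotation θ_0 = (703.1 + 13.1)/EI = 716.2/EI
A unit hogging moment at Q produces rotation L₁/(3EI) + L₂/(3EI) = 3.667/EI.
Compatibility: M_Q·(L₁+L₂)/(3EI) = θ_0, giving M_Q = 195.3 kN·m (hogging).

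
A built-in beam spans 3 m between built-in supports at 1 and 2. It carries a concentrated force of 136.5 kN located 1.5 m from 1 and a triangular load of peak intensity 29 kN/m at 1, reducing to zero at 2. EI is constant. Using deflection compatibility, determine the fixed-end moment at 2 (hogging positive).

Take the two fixed-end moments M_1, M_2 as redundants; the released structure is the simple span 12.
Simple-span end rotations at 1 and 2 under the given loads:
  at 1: point load 136.5 at a = 1.5: Pab(L + b)/(6LEI) = 76.78/EI
  at 2: point load 136.5 at a = 1.5: Pab(L + a)/(6LEI) = 76.78/EI
  at 1: triangular load, peak 29: w₀L³/(45EI) = 17.4/EI
  at 2: triangular load, peak 29: 7w₀L³/(360EI) = 15.22/EI
  θ_10 = 94.18/EI,  θ_20 = 92.01/EI
Flexibility coefficients: a unit moment at one end gives L/(3EI) there and L/(6EI) at the far end, so f₁₁ = f₂₂ = 1/EI and f₁₂ = f₂₁ = 0.5/EI.
Compatibility — zero rotation at each built-in end:
  1 M_1 + 0.5 M_2 = 94.18
  0.5 M_1 + 1 M_2 = 92.01
Solving the pair gives M_1 = 64.24 kN·m and M_2 = 59.89 kN·m (hogging).

M_2 = 59.89 kN·m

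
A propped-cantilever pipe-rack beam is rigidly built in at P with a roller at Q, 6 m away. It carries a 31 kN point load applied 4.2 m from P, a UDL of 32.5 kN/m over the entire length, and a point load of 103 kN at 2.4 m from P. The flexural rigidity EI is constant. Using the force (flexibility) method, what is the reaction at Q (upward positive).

R_Q = 112 kN

Release the roller at Q. Primary structure: cantilever fixed at P.
Downward deflection at the released point Q due to the loads:
  point load 31 at a = 4.2: Pa²(3L − a)/(6EI) = 1258/EI
  UDL 32.5: wL⁴/(8EI) = 5265/EI
  point load 103 at a = 2.4: Pa²(3L − a)/(6EI) = 1543/EI
  δ_0 = 8065/EI
Flexibility coefficient — unit upward force at Q: δ_{QQ} = L³/(3EI) = 72/EI.
Compatibility at Q: δ_0 − R_Q·δ_{QQ} = 0, so R_Q = 8065/72 = 112 kN.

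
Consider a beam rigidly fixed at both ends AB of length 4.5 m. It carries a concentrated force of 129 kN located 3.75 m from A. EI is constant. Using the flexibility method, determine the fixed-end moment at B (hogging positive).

Take the two fixed-end moments M_A, M_B as redundants; the released structure is the simple span AB.
Simple-span end rotations at A and B under the given loads:
  at A: point load 129 at a = 3.75: Pab(L + b)/(6LEI) = 70.55/EI
  at B: point load 129 at a = 3.75: Pab(L + a)/(6LEI) = 110.9/EI
  θ_A0 = 70.55/EI,  θ_B0 = 110.9/EI
Flexibility coefficients: a unit moment at one end gives L/(3EI) there and L/(6EI) at the far end, so f₁₁ = f₂₂ = 1.5/EI and f₁₂ = f₂₁ = 0.75/EI.
Compatibility — zero rotation at each built-in end:
  1.5 M_A + 0.75 M_B = 70.55
  0.75 M_A + 1.5 M_B = 110.9
Solving the pair gives M_A = 13.44 kN·m and M_B = 67.19 kN·m (hogging).

M_B = 67.19 kN·m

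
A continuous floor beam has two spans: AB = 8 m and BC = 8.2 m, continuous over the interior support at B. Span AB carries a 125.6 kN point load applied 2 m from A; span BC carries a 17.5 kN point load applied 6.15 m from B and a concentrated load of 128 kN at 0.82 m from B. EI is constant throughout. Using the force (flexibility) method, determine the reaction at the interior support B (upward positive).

R_B = 178.7 kN

Insert a hinge at B; M_B is the redundant, and each span becomes simply supported.
Rotations at B on the released spans (each span's end-slope, ×1/EI):
  span AB: point load 125.6 at a = 2: Pab(L + a)/(6LEI) = 314/EI
  span BC: point load 17.5 at a = 6.15: Pab(L + b)/(6LEI) = 45.96/EI
  span BC: point load 128 at a = 0.82: Pab(L + b)/(6LEI) = 245.3/EI
  relative rotation θ_0 = (314 + 291.3)/EI = 605.3/EI
A unit hogging moment at B produces rotation L₁/(3EI) + L₂/(3EI) = 5.4/EI.
Slope continuity at B: θ_0 = M_B·5.4/EI, so M_B = 605.3/5.4 = 112.1 kN·m (hogging).
Span AB, ΣM about A with M_B applied at B: R_B^{AB}·8 = 251.2 + 112.1, so R_B^{AB} = 45.41 kN and R_A = 125.6 − 45.41 = 80.19 kN.
Span BC, ΣM about C: R_B^{BC}·8.2 = 980.5 + 112.1, so R_B^{BC} = 133.2 kN and R_C = 145.5 − 133.2 = 12.26 kN.
R_B = 45.41 + 133.2 = 178.7 kN.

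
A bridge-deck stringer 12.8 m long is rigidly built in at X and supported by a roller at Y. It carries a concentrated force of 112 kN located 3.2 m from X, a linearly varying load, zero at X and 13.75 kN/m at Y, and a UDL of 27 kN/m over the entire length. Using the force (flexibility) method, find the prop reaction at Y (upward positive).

R_Y = 187.6 kN

Choose R_Y as the redundant. The primary structure is the cantilever fixed at X.
Downward deflection at the released point Y due to the loads:
  point load 112 at a = 3.2: Pa²(3L − a)/(6EI) = 6728/EI
  triangular load, peak 13.75 at the free end: 11w₀L⁴/(120EI) = 33834/EI
  UDL 27: wL⁴/(8EI) = 90597/EI
  δ_0 = 131159/EI
Tip deflection under a unit load at Y: L³/(3EI) = 699.1/EI.
The prop prevents deflection at Y: R_Y = δ_0/δ_{YY} = 131159/699.1 = 187.6 kN.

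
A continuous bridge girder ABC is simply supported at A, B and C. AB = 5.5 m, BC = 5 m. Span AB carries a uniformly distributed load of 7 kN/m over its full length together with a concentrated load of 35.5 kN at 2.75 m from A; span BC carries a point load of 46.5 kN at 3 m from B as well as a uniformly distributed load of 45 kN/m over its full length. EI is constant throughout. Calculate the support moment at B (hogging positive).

Take M_B as the redundant. Released structure: two simple spans AB and BC with a hinge at B.
Discontinuity in slope at B on the released structure — sum the simple-span end rotations:
  span AB: UDL 7: wL³/(24EI) = 48.53/EI
  span AB: point load 35.5 at a = 2.75: Pab(L + a)/(6LEI) = 67.12/EI
  span BC: point load 46.5 at a = 3: Pab(L + b)/(6LEI) = 65.1/EI
  span BC: UDL 45: wL³/(24EI) = 234.4/EI
  relative rotation θ_0 = (115.6 + 299.5)/EI = 415.1/EI
A unit hogging moment at B produces rotation L₁/(3EI) + L₂/(3EI) = 3.5/EI.
Slope continuity at B: θ_0 = M_B·3.5/EI, so M_B = 415.1/3.5 = 118.6 kN·m (hogging).

M_B = 118.6 kN·m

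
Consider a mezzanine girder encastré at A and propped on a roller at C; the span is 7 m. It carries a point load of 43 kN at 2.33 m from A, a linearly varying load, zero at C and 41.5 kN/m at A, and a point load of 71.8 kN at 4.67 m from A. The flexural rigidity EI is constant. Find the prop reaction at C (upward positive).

R_C = 72.68 kN

Release the roller at C. Primary structure: cantilever fixed at A.
Free-end deflection of the primary structure under the applied loading (downward +):
  point load 43 at a = 2.33: Pa²(3L − a)/(6EI) = 726.4/EI
  triangular load, peak 41.5 at the fixed end: w₀L⁴/(30EI) = 3321/EI
  point load 71.8 at a = 4.67: Pa²(3L − a)/(6EI) = 4262/EI
  δ_0 = 8310/EI
Tip deflection under a unit load at C: L³/(3EI) = 114.3/EI.
The prop prevents deflection at C: R_C = δ_0/δ_{CC} = 8310/114.3 = 72.68 kN.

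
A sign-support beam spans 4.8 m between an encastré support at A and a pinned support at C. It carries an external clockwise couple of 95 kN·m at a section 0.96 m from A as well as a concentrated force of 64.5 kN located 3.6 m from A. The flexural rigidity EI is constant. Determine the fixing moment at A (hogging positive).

Release the roller at C. Primary structure: cantilever fixed at A.
Free-end deflection of the primary structure under the applied loading (downward +):
  clockwise couple 95 at a = 0.96: M₀a(2L − a)/(2EI) = 394/EI
  point load 64.5 at a = 3.6: Pa²(3L − a)/(6EI) = 1505/EI
  δ_0 = 1899/EI
Tip deflection under a unit load at C: L³/(3EI) = 36.86/EI.
Compatibility at C: δ_0 − R_C·δ_{CC} = 0, so R_C = 1899/36.86 = 51.5 kN.
Moment equilibrium about A: M_A = Σ(load moments about A) − R_C·L = 327.2 − 51.5×4.8 = 79.98 kN·m.

M_A = 79.98 kN·m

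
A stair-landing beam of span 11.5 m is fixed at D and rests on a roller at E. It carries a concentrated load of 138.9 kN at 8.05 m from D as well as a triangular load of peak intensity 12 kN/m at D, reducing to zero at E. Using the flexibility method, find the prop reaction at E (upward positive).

Take the reaction at E as the redundant and release it; the primary structure is a cantilever fixed at D.
Free-end deflection of the primary structure under the applied loading (downward +):
  point load 138.9 at a = 8.05: Pa²(3L − a)/(6EI) = 39680/EI
  triangular load, peak 12 at the fixed end: w₀L⁴/(30EI) = 6996/EI
  δ_0 = 46676/EI
Tip deflection under a unit load at E: L³/(3EI) = 507/EI.
The prop prevents deflection at E: R_E = δ_0/δ_{EE} = 46676/507 = 92.07 kN.

R_E = 92.07 kN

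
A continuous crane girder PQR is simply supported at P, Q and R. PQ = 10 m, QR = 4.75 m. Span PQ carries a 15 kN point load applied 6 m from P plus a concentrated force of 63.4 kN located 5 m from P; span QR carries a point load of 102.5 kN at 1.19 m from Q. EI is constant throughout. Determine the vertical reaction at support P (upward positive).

R_P = 25.11 kN

Release continuity at Q by inserting a hinge; the redundant is the internal moment M_Q. The primary structure is two simply-supported spans PQ and QR.
End slopes at the hinge Q, treating each span as simply supported:
  span PQ: point load 15 at a = 6: Pab(L + a)/(6LEI) = 96/EI
  span PQ: point load 63.4 at a = 5: Pab(L + a)/(6LEI) = 396.2/EI
  span QR: point load 102.5 at a = 1.19: Pab(L + b)/(6LEI) = 126.6/EI
  relative rotation θ_0 = (492.2 + 126.6)/EI = 618.9/EI
A unit hogging moment at Q produces rotation L₁/(3EI) + L₂/(3EI) = 4.917/EI.
Compatibility: M_Q·(L₁+L₂)/(3EI) = θ_0, giving M_Q = 125.9 kN·m (hogging).
Span PQ, ΣM about P with M_Q applied at Q: R_Q^{PQ}·10 = 407 + 125.9, so R_Q^{PQ} = 53.29 kN and R_P = 78.4 − 53.29 = 25.11 kN.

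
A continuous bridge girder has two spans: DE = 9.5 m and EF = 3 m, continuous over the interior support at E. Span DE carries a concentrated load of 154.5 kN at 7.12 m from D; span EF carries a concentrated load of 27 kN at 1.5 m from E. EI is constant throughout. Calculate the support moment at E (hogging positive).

Take M_E as the redundant. Released structure: two simple spans DE and EF with a hinge at E.
End slopes at the hinge E, treating each span as simply supported:
  span DE: point load 154.5 at a = 7.12: Pab(L + a)/(6LEI) = 763.4/EI
  span EF: point load 27 at a = 1.5: Pab(L + b)/(6LEI) = 15.19/EI
  relative rotation θ_0 = (763.4 + 15.19)/EI = 778.6/EI
A unit hogging moment at E produces rotation L₁/(3EI) + L₂/(3EI) = 4.167/EI.
Compatibility: M_E·(L₁+L₂)/(3EI) = θ_0, giving M_E = 186.9 kN·m (hogging).

M_E = 186.9 kN·m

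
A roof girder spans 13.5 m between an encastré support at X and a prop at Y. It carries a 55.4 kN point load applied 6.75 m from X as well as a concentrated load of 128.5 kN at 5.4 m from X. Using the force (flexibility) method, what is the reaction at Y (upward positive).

R_Y = 44.04 kN

Take the reaction at Y as the redundant and release it; the primary structure is a cantilever fixed at X.
Deflection at Y on the released cantilever, summing each load's contribution:
  point load 55.4 at a = 6.75: Pa²(3L − a)/(6EI) = 14198/EI
  point load 128.5 at a = 5.4: Pa²(3L − a)/(6EI) = 21920/EI
  δ_0 = 36119/EI
Flexibility coefficient — unit upward force at Y: δ_{YY} = L³/(3EI) = 820.1/EI.
Compatibility at Y: δ_0 − R_Y·δ_{YY} = 0, so R_Y = 36119/820.1 = 44.04 kN.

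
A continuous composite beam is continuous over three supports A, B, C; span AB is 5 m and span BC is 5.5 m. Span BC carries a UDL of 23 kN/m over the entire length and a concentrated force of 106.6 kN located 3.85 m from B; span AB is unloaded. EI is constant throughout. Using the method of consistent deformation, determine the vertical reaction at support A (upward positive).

Take M_B as the redundant. Released structure: two simple spans AB and BC with a hinge at B.
Rotations at B on the released spans (each span's end-slope, ×1/EI):
  span BC: UDL 23: wL³/(24EI) = 159.4/EI
  span BC: point load 106.6 at a = 3.85: Pab(L + b)/(6LEI) = 146.7/EI
  relative rotation θ_0 = (0 + 306.2)/EI = 306.2/EI
A unit hogging moment at B produces rotation L₁/(3EI) + L₂/(3EI) = 3.5/EI.
Compatibility: M_B·(L₁+L₂)/(3EI) = θ_0, giving M_B = 87.48 kN·m (hogging).
Span AB, ΣM about A with M_B applied at B: R_B^{AB}·5 = 0 + 87.48, so R_B^{AB} = 17.5 kN and R_A = 0 − 17.5 = -17.5 kN.

R_A = -17.5 kN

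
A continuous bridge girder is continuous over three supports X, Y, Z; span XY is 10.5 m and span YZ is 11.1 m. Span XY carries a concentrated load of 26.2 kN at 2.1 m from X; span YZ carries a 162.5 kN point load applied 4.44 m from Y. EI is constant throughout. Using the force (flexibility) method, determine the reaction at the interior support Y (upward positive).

Release continuity at Y by inserting a hinge; the redundant is the internal moment M_Y. The primary structure is two simply-supported spans XY and YZ.
Rotations at Y on the released spans (each span's end-slope, ×1/EI):
  span XY: point load 26.2 at a = 2.1: Pab(L + a)/(6LEI) = 92.43/EI
  span YZ: point load 162.5 at a = 4.44: Pab(L + b)/(6LEI) = 1281/EI
  relative rotation θ_0 = (92.43 + 1281)/EI = 1374/EI
A unit hogging moment at Y produces rotation L₁/(3EI) + L₂/(3EI) = 7.2/EI.
Compatibility: M_Y·(L₁+L₂)/(3EI) = θ_0, giving M_Y = 190.8 kN·m (hogging).
Span XY, ΣM about X with M_Y applied at Y: R_Y^{XY}·10.5 = 55.02 + 190.8, so R_Y^{XY} = 23.41 kN and R_X = 26.2 − 23.41 = 2.788 kN.
Span YZ, ΣM about Z: R_Y^{YZ}·11.1 = 1082 + 190.8, so R_Y^{YZ} = 114.7 kN and R_Z = 162.5 − 114.7 = 47.81 kN.
R_Y = 23.41 + 114.7 = 138.1 kN.

R_Y = 138.1 kN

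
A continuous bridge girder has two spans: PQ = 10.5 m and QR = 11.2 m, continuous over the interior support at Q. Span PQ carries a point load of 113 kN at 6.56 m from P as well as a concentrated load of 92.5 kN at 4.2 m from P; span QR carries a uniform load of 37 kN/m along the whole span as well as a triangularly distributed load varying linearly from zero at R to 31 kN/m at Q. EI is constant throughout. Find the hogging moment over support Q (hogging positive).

M_Q = 621.5 kN·m

Insert a hinge at Q; M_Q is the redundant, and each span becomes simply supported.
Rotations at Q on the released spans (each span's end-slope, ×1/EI):
  span PQ: point load 113 at a = 6.56: Pab(L + a)/(6LEI) = 790.9/EI
  span PQ: point load 92.5 at a = 4.2: Pab(L + a)/(6LEI) = 571.1/EI
  span QR: UDL 37: wL³/(24EI) = 2166/EI
  span QR: triangular load, peak 31: w₀L³/(45EI) = 967.8/EI
  relative rotation θ_0 = (1362 + 3134)/EI = 4496/EI
A unit hogging moment at Q produces rotation L₁/(3EI) + L₂/(3EI) = 7.233/EI.
Compatibility: M_Q·(L₁+L₂)/(3EI) = θ_0, giving M_Q = 621.5 kN·m (hogging).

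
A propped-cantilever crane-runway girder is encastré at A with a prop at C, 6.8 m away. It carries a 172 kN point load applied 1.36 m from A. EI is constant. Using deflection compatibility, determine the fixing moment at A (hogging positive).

Take the reaction at C as the redundant and release it; the primary structure is a cantilever fixed at A.
Deflection at C on the released cantilever, summing each load's contribution:
  point load 172 at a = 1.36: Pa²(3L − a)/(6EI) = 1010/EI
Flexibility coefficient — unit upward force at C: δ_{CC} = L³/(3EI) = 104.8/EI.
Compatibility at C: δ_0 − R_C·δ_{CC} = 0, so R_C = 1010/104.8 = 9.632 kN.
Moment equilibrium about A: M_A = Σ(load moments about A) − R_C·L = 233.9 − 9.632×6.8 = 168.4 kN·m.

M_A = 168.4 kN·m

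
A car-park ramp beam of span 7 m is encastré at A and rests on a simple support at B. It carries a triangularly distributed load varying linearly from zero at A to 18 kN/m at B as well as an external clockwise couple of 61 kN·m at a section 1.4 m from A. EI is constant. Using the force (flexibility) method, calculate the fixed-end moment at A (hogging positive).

Choose R_B as the redundant. The primary structure is the cantilever fixed at A.
Free-end deflection of the primary structure under the applied loading (downward +):
  triangular load, peak 18 at the free end: 11w₀L⁴/(120EI) = 3962/EI
  clockwise couple 61 at a = 1.4: M₀a(2L − a)/(2EI) = 538/EI
  δ_0 = 4500/EI
Flexibility coefficient — unit upward force at B: δ_{BB} = L³/(3EI) = 114.3/EI.
Compatibility at B: δ_0 − R_B·δ_{BB} = 0, so R_B = 4500/114.3 = 39.36 kN.
Moment equilibrium about A: M_A = Σ(load moments about A) − R_B·L = 355 − 39.36×7 = 79.51 kN·m.

M_A = 79.51 kN·m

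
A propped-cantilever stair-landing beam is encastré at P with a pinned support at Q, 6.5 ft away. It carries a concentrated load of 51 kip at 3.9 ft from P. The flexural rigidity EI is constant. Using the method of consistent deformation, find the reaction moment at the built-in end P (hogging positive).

Choose R_Q as the redundant. The primary structure is the cantilever fixed at P.
Downward deflection at the released point Q due to the loads:
  point load 51 at a = 3.9: Pa²(3L − a)/(6EI) = 2017/EI
Tip deflection under a unit load at Q: L³/(3EI) = 91.54/EI.
The prop prevents deflection at Q: R_Q = δ_0/δ_{QQ} = 2017/91.54 = 22.03 kip.
Moment equilibrium about P: M_P = Σ(load moments about P) − R_Q·L = 198.9 − 22.03×6.5 = 55.69 kip·ft.

M_P = 55.69 kip·ft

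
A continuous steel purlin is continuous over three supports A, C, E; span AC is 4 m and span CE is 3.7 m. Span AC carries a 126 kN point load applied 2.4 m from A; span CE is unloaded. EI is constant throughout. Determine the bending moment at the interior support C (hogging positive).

Insert a hinge at C; M_C is the redundant, and each span becomes simply supported.
End slopes at the hinge C, treating each span as simply supported:
  span AC: point load 126 at a = 2.4: Pab(L + a)/(6LEI) = 129/EI
  relative rotation θ_0 = (129 + 0)/EI = 129/EI
A unit hogging moment at C produces rotation L₁/(3EI) + L₂/(3EI) = 2.567/EI.
Slope continuity at C: θ_0 = M_C·2.567/EI, so M_C = 129/2.567 = 50.27 kN·m (hogging).

M_C = 50.27 kN·m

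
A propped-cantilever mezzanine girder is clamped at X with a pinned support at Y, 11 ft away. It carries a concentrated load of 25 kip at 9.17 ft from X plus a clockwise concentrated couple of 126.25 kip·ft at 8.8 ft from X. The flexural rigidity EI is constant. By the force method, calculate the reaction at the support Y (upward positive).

Release the roller at Y. Primary structure: cantilever fixed at X.
Primary-structure tip deflection at Y by superposition:
  point load 25 at a = 9.17: Pa²(3L − a)/(6EI) = 8349/EI
  clockwise couple 126.25 at a = 8.8: M₀a(2L − a)/(2EI) = 7333/EI
  δ_0 = 15682/EI
Tip deflection under a unit load at Y: L³/(3EI) = 443.7/EI.
Compatibility at Y: δ_0 − R_Y·δ_{YY} = 0, so R_Y = 15682/443.7 = 35.35 kip.

R_Y = 35.35 kip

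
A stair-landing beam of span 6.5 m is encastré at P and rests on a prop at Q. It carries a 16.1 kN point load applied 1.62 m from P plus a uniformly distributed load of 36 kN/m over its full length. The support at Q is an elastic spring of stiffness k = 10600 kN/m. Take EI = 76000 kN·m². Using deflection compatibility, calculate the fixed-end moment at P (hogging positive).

Take the reaction at Q as the redundant and release it; the primary structure is a cantilever fixed at P.
Deflection at Q on the released cantilever, summing each load's contribution:
  point load 16.1 at a = 1.62: Pa²(3L − a)/(6EI) = 125.9/EI
  UDL 36: wL⁴/(8EI) = 8033/EI
  δ_0 = 8159/EI
Tip deflection under a unit load at Q: L³/(3EI) = 91.54/EI.
With EI = 76000 kN·m²: δ_0 = 0.10735 m and δ_{QQ} = 0.001204 m/kN.
Compatibility — the spring shortens by R_Q/k under the reaction it provides: δ_0 − R_Q·δ_{QQ} = R_Q/k. With 1/k = 0.000094 m/kN, R_Q = δ_0 / (δ_{QQ} + 1/k) = 0.10735 / (0.001204 + 0.000094) = 82.65 kN.
Moment equilibrium about P: M_P = Σ(load moments about P) − R_Q·L = 786.6 − 82.65×6.5 = 249.3 kN·m.

M_P = 249.3 kN·m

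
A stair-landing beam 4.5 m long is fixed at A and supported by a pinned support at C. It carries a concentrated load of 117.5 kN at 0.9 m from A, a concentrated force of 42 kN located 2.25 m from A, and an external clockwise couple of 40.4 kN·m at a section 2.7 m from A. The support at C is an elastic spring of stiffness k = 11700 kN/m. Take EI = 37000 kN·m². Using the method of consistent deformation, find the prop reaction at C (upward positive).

Take the reaction at C as the redundant and release it; the primary structure is a cantilever fixed at A.
Deflection at C on the released cantilever, summing each load's contribution:
  point load 117.5 at a = 0.9: Pa²(3L − a)/(6EI) = 199.9/EI
  point load 42 at a = 2.25: Pa²(3L − a)/(6EI) = 398.7/EI
  clockwise couple 40.4 at a = 2.7: M₀a(2L − a)/(2EI) = 343.6/EI
  δ_0 = 942.1/EI
Flexibility coefficient — unit upward force at C: δ_{CC} = L³/(3EI) = 30.38/EI.
With EI = 37000 kN·m²: δ_0 = 0.025463 m and δ_{CC} = 0.000821 m/kN.
Compatibility — the spring shortens by R_C/k under the reaction it provides: δ_0 − R_C·δ_{CC} = R_C/k. With 1/k = 0.000085 m/kN, R_C = δ_0 / (δ_{CC} + 1/k) = 0.025463 / (0.000821 + 0.000085) = 28.09 kN.

R_C = 28.09 kN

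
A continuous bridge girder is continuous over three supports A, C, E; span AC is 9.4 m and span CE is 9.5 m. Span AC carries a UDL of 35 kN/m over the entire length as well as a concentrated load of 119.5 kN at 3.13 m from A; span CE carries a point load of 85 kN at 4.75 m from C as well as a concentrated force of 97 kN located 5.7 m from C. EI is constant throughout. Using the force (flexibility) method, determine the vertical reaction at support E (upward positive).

Take M_C as the redundant. Released structure: two simple spans AC and CE with a hinge at C.
Discontinuity in slope at C on the released structure — sum the simple-span end rotations:
  span AC: UDL 35: wL³/(24EI) = 1211/EI
  span AC: point load 119.5 at a = 3.13: Pab(L + a)/(6LEI) = 521/EI
  span CE: point load 85 at a = 4.75: Pab(L + b)/(6LEI) = 479.5/EI
  span CE: point load 97 at a = 5.7: Pab(L + b)/(6LEI) = 490.2/EI
  relative rotation θ_0 = (1732 + 969.7)/EI = 2702/EI
A unit hogging moment at C produces rotation L₁/(3EI) + L₂/(3EI) = 6.3/EI.
Slope continuity at C: θ_0 = M_C·6.3/EI, so M_C = 2702/6.3 = 428.9 kN·m (hogging).
Span CE, ΣM about E: R_C^{CE}·9.5 = 772.4 + 428.9, so R_C^{CE} = 126.4 kN and R_E = 182 − 126.4 = 55.55 kN.

R_E = 55.55 kN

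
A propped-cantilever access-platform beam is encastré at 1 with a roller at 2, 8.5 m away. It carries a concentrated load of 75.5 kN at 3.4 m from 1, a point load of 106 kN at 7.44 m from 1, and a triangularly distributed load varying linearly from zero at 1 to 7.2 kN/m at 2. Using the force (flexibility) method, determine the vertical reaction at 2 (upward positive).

Release the roller at 2. Primary structure: cantilever fixed at 1.
Downward deflection at the released point 2 due to the loads:
  point load 75.5 at a = 3.4: Pa²(3L − a)/(6EI) = 3215/EI
  point load 106 at a = 7.44: Pa²(3L − a)/(6EI) = 17661/EI
  triangular load, peak 7.2 at the free end: 11w₀L⁴/(120EI) = 3445/EI
  δ_0 = 24321/EI
Tip deflection under a unit load at 2: L³/(3EI) = 204.7/EI.
The prop prevents deflection at 2: R_2 = δ_0/δ_{22} = 24321/204.7 = 118.8 kN.

R_2 = 118.8 kN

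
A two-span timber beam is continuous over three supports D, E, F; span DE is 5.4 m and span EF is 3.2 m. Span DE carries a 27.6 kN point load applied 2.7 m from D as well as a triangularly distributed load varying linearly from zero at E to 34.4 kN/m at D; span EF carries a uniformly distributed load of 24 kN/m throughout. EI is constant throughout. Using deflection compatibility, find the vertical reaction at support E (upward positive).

R_E = 115.9 kN

Release continuity at E by inserting a hinge; the redundant is the internal moment M_E. The primary structure is two simply-supported spans DE and EF.
End slopes at the hinge E, treating each span as simply supported:
  span DE: point load 27.6 at a = 2.7: Pab(L + a)/(6LEI) = 50.3/EI
  span DE: triangular load, peak 34.4: 7w₀L³/(360EI) = 105.3/EI
  span EF: UDL 24: wL³/(24EI) = 32.77/EI
  relative rotation θ_0 = (155.6 + 32.77)/EI = 188.4/EI
A unit hogging moment at E produces rotation L₁/(3EI) + L₂/(3EI) = 2.867/EI.
Slope continuity at E: θ_0 = M_E·2.867/EI, so M_E = 188.4/2.867 = 65.72 kN·m (hogging).
Span DE, ΣM about D with M_E applied at E: R_E^{DE}·5.4 = 241.7 + 65.72, so R_E^{DE} = 56.93 kN and R_D = 120.5 − 56.93 = 63.55 kN.
Span EF, ΣM about F: R_E^{EF}·3.2 = 122.9 + 65.72, so R_E^{EF} = 58.94 kN and R_F = 76.8 − 58.94 = 17.86 kN.
R_E = 56.93 + 58.94 = 115.9 kN.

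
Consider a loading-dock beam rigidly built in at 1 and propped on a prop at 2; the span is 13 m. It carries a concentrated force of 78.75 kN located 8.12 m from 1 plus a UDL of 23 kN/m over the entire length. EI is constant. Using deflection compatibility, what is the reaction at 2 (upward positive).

R_2 = 148.6 kN

Choose R_2 as the redundant. The primary structure is the cantilever fixed at 1.
Primary-structure tip deflection at 2 by superposition:
  point load 78.75 at a = 8.12: Pa²(3L − a)/(6EI) = 26723/EI
  UDL 23: wL⁴/(8EI) = 82113/EI
  δ_0 = 108836/EI
Tip deflection under a unit load at 2: L³/(3EI) = 732.3/EI.
The prop prevents deflection at 2: R_2 = δ_0/δ_{22} = 108836/732.3 = 148.6 kN.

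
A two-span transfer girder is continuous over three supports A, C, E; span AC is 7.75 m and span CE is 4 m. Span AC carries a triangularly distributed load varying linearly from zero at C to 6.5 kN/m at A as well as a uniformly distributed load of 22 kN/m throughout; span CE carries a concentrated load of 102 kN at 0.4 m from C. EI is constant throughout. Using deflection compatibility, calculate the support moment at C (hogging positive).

M_C = 135.8 kN·m

Insert a hinge at C; M_C is the redundant, and each span becomes simply supported.
Discontinuity in slope at C on the released structure — sum the simple-span end rotations:
  span AC: triangular load, peak 6.5: 7w₀L³/(360EI) = 58.83/EI
  span AC: UDL 22: wL³/(24EI) = 426.7/EI
  span CE: point load 102 at a = 0.4: Pab(L + b)/(6LEI) = 46.51/EI
  relative rotation θ_0 = (485.5 + 46.51)/EI = 532/EI
A unit hogging moment at C produces rotation L₁/(3EI) + L₂/(3EI) = 3.917/EI.
Compatibility: M_C·(L₁+L₂)/(3EI) = θ_0, giving M_C = 135.8 kN·m (hogging).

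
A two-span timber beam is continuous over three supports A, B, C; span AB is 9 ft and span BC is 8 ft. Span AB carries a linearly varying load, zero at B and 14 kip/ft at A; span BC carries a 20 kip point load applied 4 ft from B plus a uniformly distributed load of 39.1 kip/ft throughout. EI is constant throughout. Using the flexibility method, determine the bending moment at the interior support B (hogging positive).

Release continuity at B by inserting a hinge; the redundant is the internal moment M_B. The primary structure is two simply-supported spans AB and BC.
Rotations at B on the released spans (each span's end-slope, ×1/EI):
  span AB: triangular load, peak 14: 7w₀L³/(360EI) = 198.4/EI
  span BC: point load 20 at a = 4: Pab(L + b)/(6LEI) = 80/EI
  span BC: UDL 39.1: wL³/(24EI) = 834.1/EI
  relative rotation θ_0 = (198.4 + 914.1)/EI = 1113/EI
A unit hogging moment at B produces rotation L₁/(3EI) + L₂/(3EI) = 5.667/EI.
Compatibility: M_B·(L₁+L₂)/(3EI) = θ_0, giving M_B = 196.3 kip·ft (hogging).

M_B = 196.3 kip·ft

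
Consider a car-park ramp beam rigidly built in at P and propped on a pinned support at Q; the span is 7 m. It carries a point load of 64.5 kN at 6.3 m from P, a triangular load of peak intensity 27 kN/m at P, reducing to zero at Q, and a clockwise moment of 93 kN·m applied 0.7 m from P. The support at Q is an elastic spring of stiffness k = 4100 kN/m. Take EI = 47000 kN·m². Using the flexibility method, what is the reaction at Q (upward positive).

Take the reaction at Q as the redundant and release it; the primary structure is a cantilever fixed at P.
Free-end deflection of the primary structure under the applied loading (downward +):
  point load 64.5 at a = 6.3: Pa²(3L − a)/(6EI) = 6272/EI
  triangular load, peak 27 at the fixed end: w₀L⁴/(30EI) = 2161/EI
  clockwise couple 93 at a = 0.7: M₀a(2L − a)/(2EI) = 432.9/EI
  δ_0 = 8866/EI
Tip deflection under a unit load at Q: L³/(3EI) = 114.3/EI.
With EI = 47000 kN·m²: δ_0 = 0.18863 m and δ_{QQ} = 0.002433 m/kN.
Compatibility — the spring shortens by R_Q/k under the reaction it provides: δ_0 − R_Q·δ_{QQ} = R_Q/k. With 1/k = 0.000244 m/kN, R_Q = δ_0 / (δ_{QQ} + 1/k) = 0.18863 / (0.002433 + 0.000244) = 70.48 kN.

R_Q = 70.48 kN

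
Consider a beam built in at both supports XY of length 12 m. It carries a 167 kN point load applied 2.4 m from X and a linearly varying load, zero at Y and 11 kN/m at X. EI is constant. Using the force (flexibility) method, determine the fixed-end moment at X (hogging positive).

Release both end moments; the primary structure is a simply-supported span XY with redundants M_X and M_Y.
End rotations of the released simple span under the applied load (×1/EI):
  at X: point load 167 at a = 2.4: Pab(L + b)/(6LEI) = 1154/EI
  at Y: point load 167 at a = 2.4: Pab(L + a)/(6LEI) = 769.5/EI
  at X: triangular load, peak 11: w₀L³/(45EI) = 422.4/EI
  at Y: triangular load, peak 11: 7w₀L³/(360EI) = 369.6/EI
  θ_X0 = 1577/EI,  θ_Y0 = 1139/EI
Flexibility coefficients: a unit moment at one end gives L/(3EI) there and L/(6EI) at the far end, so f₁₁ = f₂₂ = 4/EI and f₁₂ = f₂₁ = 2/EI.
Compatibility — zero rotation at each built-in end:
  4 M_X + 2 M_Y = 1577
  2 M_X + 4 M_Y = 1139
Solving the pair gives M_X = 335.7 kN·m and M_Y = 116.9 kN·m (hogging).

M_X = 335.7 kN·m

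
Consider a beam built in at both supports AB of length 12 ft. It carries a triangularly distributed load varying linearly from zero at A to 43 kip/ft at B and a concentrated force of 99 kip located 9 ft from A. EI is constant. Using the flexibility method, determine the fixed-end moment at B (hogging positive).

Take the two fixed-end moments M_A, M_B as redundants; the released structure is the simple span AB.
Simple-span end rotations at A and B under the given loads:
  at A: triangular load, peak 43: 7w₀L³/(360EI) = 1445/EI
  at B: triangular load, peak 43: w₀L³/(45EI) = 1651/EI
  at A: point load 99 at a = 9: Pab(L + b)/(6LEI) = 556.9/EI
  at B: point load 99 at a = 9: Pab(L + a)/(6LEI) = 779.6/EI
  θ_A0 = 2002/EI,  θ_B0 = 2431/EI
Flexibility coefficients: a unit moment at one end gives L/(3EI) there and L/(6EI) at the far end, so f₁₁ = f₂₂ = 4/EI and f₁₂ = f₂₁ = 2/EI.
Compatibility — zero rotation at each built-in end:
  4 M_A + 2 M_B = 2002
  2 M_A + 4 M_B = 2431
Solving the pair gives M_A = 262.1 kip·ft and M_B = 476.7 kip·ft (hogging).

M_B = 476.7 kip·ft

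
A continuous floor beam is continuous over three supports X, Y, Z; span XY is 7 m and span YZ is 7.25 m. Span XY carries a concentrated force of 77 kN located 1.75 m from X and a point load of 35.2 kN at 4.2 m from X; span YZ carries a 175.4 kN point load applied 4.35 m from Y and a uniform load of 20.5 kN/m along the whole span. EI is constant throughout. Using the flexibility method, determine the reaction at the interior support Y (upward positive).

R_Y = 249.8 kN

Release continuity at Y by inserting a hinge; the redundant is the internal moment M_Y. The primary structure is two simply-supported spans XY and YZ.
Rotations at Y on the released spans (each span's end-slope, ×1/EI):
  span XY: point load 77 at a = 1.75: Pab(L + a)/(6LEI) = 147.4/EI
  span XY: point load 35.2 at a = 4.2: Pab(L + a)/(6LEI) = 110.4/EI
  span YZ: point load 175.4 at a = 4.35: Pab(L + b)/(6LEI) = 516.3/EI
  span YZ: UDL 20.5: wL³/(24EI) = 325.5/EI
  relative rotation θ_0 = (257.8 + 841.8)/EI = 1100/EI
A unit hogging moment at Y produces rotation L₁/(3EI) + L₂/(3EI) = 4.75/EI.
Compatibility: M_Y·(L₁+L₂)/(3EI) = θ_0, giving M_Y = 231.5 kN·m (hogging).
Span XY, ΣM about X with M_Y applied at Y: R_Y^{XY}·7 = 282.6 + 231.5, so R_Y^{XY} = 73.44 kN and R_X = 112.2 − 73.44 = 38.76 kN.
Span YZ, ΣM about Z: R_Y^{YZ}·7.25 = 1047 + 231.5, so R_Y^{YZ} = 176.4 kN and R_Z = 324 − 176.4 = 147.6 kN.
R_Y = 73.44 + 176.4 = 249.8 kN.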